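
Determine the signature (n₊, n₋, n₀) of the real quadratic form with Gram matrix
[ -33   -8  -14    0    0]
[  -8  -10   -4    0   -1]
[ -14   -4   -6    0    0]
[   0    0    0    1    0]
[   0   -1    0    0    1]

Answer: (2, 3, 0)

Derivation:
step 0: pivot -33 → sign −
step 1: pivot -266/33 → sign −
step 2: pivot -2/133 → sign −
step 3: pivot 1 → sign +
step 4: pivot 3/2 → sign +
signature = (2, 3, 0)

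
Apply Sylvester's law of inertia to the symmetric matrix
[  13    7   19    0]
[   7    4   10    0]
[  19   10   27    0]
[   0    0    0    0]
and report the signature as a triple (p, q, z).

Answer: (2, 1, 1)

Derivation:
step 0: pivot 13 → sign +
step 1: pivot 3/13 → sign +
step 2: pivot -1 → sign −
step 3: row/col 3 already zero → sign 0
signature = (2, 1, 1)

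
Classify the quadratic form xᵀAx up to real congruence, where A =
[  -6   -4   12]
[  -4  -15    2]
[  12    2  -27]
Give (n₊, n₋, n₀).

Answer: (0, 3, 0)

Derivation:
step 0: pivot -6 → sign −
step 1: pivot -37/3 → sign −
step 2: pivot -3/37 → sign −
signature = (0, 3, 0)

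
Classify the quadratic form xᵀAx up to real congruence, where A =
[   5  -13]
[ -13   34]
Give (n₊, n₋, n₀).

step 0: pivot 5 → sign +
step 1: pivot 1/5 → sign +
signature = (2, 0, 0)

Answer: (2, 0, 0)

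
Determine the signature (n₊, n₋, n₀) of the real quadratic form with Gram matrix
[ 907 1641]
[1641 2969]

Answer: (2, 0, 0)

Derivation:
step 0: pivot 907 → sign +
step 1: pivot 2/907 → sign +
signature = (2, 0, 0)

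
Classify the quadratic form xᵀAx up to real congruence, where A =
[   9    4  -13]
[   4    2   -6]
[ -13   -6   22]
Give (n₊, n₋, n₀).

Answer: (3, 0, 0)

Derivation:
step 0: pivot 9 → sign +
step 1: pivot 2/9 → sign +
step 2: pivot 3 → sign +
signature = (3, 0, 0)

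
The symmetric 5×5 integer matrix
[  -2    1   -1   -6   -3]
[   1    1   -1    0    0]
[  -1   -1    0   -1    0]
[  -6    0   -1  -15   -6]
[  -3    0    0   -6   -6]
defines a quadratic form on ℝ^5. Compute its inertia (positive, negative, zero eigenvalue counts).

Answer: (1, 4, 0)

Derivation:
step 0: pivot -2 → sign −
step 1: pivot 3/2 → sign +
step 2: pivot -1 → sign −
step 3: pivot -2 → sign −
step 4: pivot -3 → sign −
signature = (1, 4, 0)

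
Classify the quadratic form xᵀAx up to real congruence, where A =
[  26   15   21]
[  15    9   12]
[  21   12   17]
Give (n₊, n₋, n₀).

Answer: (2, 0, 1)

Derivation:
step 0: pivot 26 → sign +
step 1: pivot 9/26 → sign +
step 2: row/col 2 already zero → sign 0
signature = (2, 0, 1)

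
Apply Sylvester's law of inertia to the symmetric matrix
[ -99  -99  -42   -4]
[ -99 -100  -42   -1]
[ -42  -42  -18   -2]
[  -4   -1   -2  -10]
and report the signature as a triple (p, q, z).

step 0: pivot -99 → sign −
step 1: pivot -1 → sign −
step 2: pivot -2/11 → sign −
step 3: pivot -1/3 → sign −
signature = (0, 4, 0)

Answer: (0, 4, 0)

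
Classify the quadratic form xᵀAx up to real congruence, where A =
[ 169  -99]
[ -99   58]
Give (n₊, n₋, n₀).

Answer: (2, 0, 0)

Derivation:
step 0: pivot 169 → sign +
step 1: pivot 1/169 → sign +
signature = (2, 0, 0)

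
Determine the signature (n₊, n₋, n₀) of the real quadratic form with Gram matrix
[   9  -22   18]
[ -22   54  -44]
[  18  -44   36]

step 0: pivot 9 → sign +
step 1: pivot 2/9 → sign +
step 2: row/col 2 already zero → sign 0
signature = (2, 0, 1)

Answer: (2, 0, 1)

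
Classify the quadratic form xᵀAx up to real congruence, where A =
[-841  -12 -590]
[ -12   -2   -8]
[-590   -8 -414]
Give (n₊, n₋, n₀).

Answer: (1, 2, 0)

Derivation:
step 0: pivot -841 → sign −
step 1: pivot -1538/841 → sign −
step 2: pivot 6/769 → sign +
signature = (1, 2, 0)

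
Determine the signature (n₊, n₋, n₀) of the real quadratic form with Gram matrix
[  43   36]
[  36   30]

step 0: pivot 43 → sign +
step 1: pivot -6/43 → sign −
signature = (1, 1, 0)

Answer: (1, 1, 0)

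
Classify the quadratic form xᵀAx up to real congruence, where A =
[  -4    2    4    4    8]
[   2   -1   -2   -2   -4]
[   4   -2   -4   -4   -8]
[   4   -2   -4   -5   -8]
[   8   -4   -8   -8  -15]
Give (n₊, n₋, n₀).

step 0: pivot -4 → sign −
step 1: pivot -1 → sign −
step 2: pivot 1 → sign +
step 3: row/col 3 already zero → sign 0
step 4: row/col 4 already zero → sign 0
signature = (1, 2, 2)

Answer: (1, 2, 2)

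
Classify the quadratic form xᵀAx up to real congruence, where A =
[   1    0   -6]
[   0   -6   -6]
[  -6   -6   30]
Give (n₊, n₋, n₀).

Answer: (1, 1, 1)

Derivation:
step 0: pivot 1 → sign +
step 1: pivot -6 → sign −
step 2: row/col 2 already zero → sign 0
signature = (1, 1, 1)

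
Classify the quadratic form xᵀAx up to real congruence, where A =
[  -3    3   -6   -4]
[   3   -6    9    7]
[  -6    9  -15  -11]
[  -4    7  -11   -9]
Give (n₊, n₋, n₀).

step 0: pivot -3 → sign −
step 1: pivot -3 → sign −
step 2: pivot -2/3 → sign −
step 3: row/col 3 already zero → sign 0
signature = (0, 3, 1)

Answer: (0, 3, 1)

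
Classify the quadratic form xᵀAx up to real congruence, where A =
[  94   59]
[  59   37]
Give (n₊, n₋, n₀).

Answer: (1, 1, 0)

Derivation:
step 0: pivot 94 → sign +
step 1: pivot -3/94 → sign −
signature = (1, 1, 0)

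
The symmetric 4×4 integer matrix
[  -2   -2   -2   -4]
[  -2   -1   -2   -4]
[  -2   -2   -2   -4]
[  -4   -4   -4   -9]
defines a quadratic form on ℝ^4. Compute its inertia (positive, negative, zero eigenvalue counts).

step 0: pivot -2 → sign −
step 1: pivot 1 → sign +
step 2: pivot -1 → sign −
step 3: row/col 3 already zero → sign 0
signature = (1, 2, 1)

Answer: (1, 2, 1)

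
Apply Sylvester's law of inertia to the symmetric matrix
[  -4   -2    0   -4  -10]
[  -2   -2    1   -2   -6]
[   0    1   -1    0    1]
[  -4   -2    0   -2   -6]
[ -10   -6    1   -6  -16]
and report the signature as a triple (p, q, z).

step 0: pivot -4 → sign −
step 1: pivot -1 → sign −
step 2: pivot 2 → sign +
step 3: pivot 2 → sign +
step 4: row/col 4 already zero → sign 0
signature = (2, 2, 1)

Answer: (2, 2, 1)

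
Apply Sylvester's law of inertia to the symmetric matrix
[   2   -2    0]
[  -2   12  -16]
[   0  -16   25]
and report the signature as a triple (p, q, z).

Answer: (2, 1, 0)

Derivation:
step 0: pivot 2 → sign +
step 1: pivot 10 → sign +
step 2: pivot -3/5 → sign −
signature = (2, 1, 0)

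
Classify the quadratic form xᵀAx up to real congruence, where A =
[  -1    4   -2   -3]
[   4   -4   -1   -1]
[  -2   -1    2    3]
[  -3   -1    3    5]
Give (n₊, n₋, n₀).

step 0: pivot -1 → sign −
step 1: pivot 12 → sign +
step 2: pivot -3/4 → sign −
step 3: pivot 2/3 → sign +
signature = (2, 2, 0)

Answer: (2, 2, 0)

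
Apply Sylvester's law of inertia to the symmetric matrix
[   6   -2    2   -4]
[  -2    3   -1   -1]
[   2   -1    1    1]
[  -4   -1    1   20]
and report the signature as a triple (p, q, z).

Answer: (4, 0, 0)

Derivation:
step 0: pivot 6 → sign +
step 1: pivot 7/3 → sign +
step 2: pivot 2/7 → sign +
step 3: pivot 1 → sign +
signature = (4, 0, 0)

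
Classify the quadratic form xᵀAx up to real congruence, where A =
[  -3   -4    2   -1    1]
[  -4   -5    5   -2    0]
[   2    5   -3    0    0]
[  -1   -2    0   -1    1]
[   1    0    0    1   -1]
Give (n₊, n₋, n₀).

step 0: pivot -3 → sign −
step 1: pivot 1/3 → sign +
step 2: pivot -18 → sign −
step 3: pivot -10/9 → sign −
step 4: pivot -2/5 → sign −
signature = (1, 4, 0)

Answer: (1, 4, 0)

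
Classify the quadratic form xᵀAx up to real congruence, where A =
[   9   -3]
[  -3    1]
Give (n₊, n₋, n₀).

step 0: pivot 9 → sign +
step 1: row/col 1 already zero → sign 0
signature = (1, 0, 1)

Answer: (1, 0, 1)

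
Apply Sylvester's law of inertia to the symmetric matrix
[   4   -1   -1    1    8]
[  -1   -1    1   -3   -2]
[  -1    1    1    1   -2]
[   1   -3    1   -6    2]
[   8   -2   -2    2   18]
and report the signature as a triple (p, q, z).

Answer: (3, 2, 0)

Derivation:
step 0: pivot 4 → sign +
step 1: pivot -5/4 → sign −
step 2: pivot 6/5 → sign +
step 3: pivot -1/3 → sign −
step 4: pivot 2 → sign +
signature = (3, 2, 0)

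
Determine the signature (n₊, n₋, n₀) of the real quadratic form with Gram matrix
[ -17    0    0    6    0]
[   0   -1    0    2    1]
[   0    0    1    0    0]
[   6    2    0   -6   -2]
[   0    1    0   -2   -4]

step 0: pivot -17 → sign −
step 1: pivot -1 → sign −
step 2: pivot 1 → sign +
step 3: pivot 2/17 → sign +
step 4: pivot -3 → sign −
signature = (2, 3, 0)

Answer: (2, 3, 0)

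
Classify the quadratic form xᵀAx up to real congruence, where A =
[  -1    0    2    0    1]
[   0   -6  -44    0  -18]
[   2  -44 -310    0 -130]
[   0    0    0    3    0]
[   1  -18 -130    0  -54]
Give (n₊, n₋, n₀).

step 0: pivot -1 → sign −
step 1: pivot -6 → sign −
step 2: pivot 50/3 → sign +
step 3: pivot 3 → sign +
step 4: pivot 1/25 → sign +
signature = (3, 2, 0)

Answer: (3, 2, 0)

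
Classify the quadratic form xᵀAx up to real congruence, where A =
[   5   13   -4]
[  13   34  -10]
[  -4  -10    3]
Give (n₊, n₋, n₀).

Answer: (2, 1, 0)

Derivation:
step 0: pivot 5 → sign +
step 1: pivot 1/5 → sign +
step 2: pivot -1 → sign −
signature = (2, 1, 0)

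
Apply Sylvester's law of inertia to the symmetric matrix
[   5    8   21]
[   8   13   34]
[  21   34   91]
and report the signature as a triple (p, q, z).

Answer: (3, 0, 0)

Derivation:
step 0: pivot 5 → sign +
step 1: pivot 1/5 → sign +
step 2: pivot 2 → sign +
signature = (3, 0, 0)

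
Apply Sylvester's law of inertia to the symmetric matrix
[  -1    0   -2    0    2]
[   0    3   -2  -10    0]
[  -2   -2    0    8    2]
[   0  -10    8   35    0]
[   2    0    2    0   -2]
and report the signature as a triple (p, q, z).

step 0: pivot -1 → sign −
step 1: pivot 3 → sign +
step 2: pivot 8/3 → sign +
step 3: pivot 1 → sign +
step 4: pivot -1/2 → sign −
signature = (3, 2, 0)

Answer: (3, 2, 0)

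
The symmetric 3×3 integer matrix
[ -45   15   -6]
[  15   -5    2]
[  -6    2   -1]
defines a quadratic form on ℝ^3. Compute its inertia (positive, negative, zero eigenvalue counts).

step 0: pivot -45 → sign −
step 1: pivot -1/5 → sign −
step 2: row/col 2 already zero → sign 0
signature = (0, 2, 1)

Answer: (0, 2, 1)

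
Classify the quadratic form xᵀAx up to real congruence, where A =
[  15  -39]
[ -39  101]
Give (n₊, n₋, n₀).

Answer: (1, 1, 0)

Derivation:
step 0: pivot 15 → sign +
step 1: pivot -2/5 → sign −
signature = (1, 1, 0)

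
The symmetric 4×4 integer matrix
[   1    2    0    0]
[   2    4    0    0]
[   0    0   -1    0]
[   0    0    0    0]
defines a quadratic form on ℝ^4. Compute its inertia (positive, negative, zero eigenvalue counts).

Answer: (1, 1, 2)

Derivation:
step 0: pivot 1 → sign +
step 1: pivot -1 → sign −
step 2: row/col 2 already zero → sign 0
step 3: row/col 3 already zero → sign 0
signature = (1, 1, 2)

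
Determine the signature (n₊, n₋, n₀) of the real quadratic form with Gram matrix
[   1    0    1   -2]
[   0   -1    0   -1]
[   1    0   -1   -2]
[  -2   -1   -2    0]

Answer: (1, 3, 0)

Derivation:
step 0: pivot 1 → sign +
step 1: pivot -1 → sign −
step 2: pivot -2 → sign −
step 3: pivot -3 → sign −
signature = (1, 3, 0)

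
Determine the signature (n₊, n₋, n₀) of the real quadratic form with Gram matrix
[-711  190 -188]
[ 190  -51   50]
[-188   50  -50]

Answer: (0, 3, 0)

Derivation:
step 0: pivot -711 → sign −
step 1: pivot -161/711 → sign −
step 2: pivot -6/161 → sign −
signature = (0, 3, 0)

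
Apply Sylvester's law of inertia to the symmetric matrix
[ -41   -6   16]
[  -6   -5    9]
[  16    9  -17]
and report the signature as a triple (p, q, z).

step 0: pivot -41 → sign −
step 1: pivot -169/41 → sign −
step 2: row/col 2 already zero → sign 0
signature = (0, 2, 1)

Answer: (0, 2, 1)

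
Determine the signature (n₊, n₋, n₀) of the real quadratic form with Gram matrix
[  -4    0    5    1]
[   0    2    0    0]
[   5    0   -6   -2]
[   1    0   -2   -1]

step 0: pivot -4 → sign −
step 1: pivot 2 → sign +
step 2: pivot 1/4 → sign +
step 3: pivot -3 → sign −
signature = (2, 2, 0)

Answer: (2, 2, 0)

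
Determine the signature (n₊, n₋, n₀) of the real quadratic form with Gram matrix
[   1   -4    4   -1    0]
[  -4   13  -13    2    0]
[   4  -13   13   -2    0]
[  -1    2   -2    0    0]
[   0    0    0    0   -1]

Answer: (2, 2, 1)

Derivation:
step 0: pivot 1 → sign +
step 1: pivot -3 → sign −
step 2: pivot 1/3 → sign +
step 3: pivot -1 → sign −
step 4: row/col 4 already zero → sign 0
signature = (2, 2, 1)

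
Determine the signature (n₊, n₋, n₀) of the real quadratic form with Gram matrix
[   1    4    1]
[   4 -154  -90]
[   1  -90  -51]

step 0: pivot 1 → sign +
step 1: pivot -170 → sign −
step 2: pivot -2/85 → sign −
signature = (1, 2, 0)

Answer: (1, 2, 0)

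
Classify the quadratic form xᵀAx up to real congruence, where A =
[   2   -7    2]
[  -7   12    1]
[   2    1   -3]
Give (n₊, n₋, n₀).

Answer: (2, 1, 0)

Derivation:
step 0: pivot 2 → sign +
step 1: pivot -25/2 → sign −
step 2: pivot 3/25 → sign +
signature = (2, 1, 0)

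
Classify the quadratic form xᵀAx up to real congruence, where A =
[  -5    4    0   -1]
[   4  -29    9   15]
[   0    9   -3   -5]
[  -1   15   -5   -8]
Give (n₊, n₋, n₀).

Answer: (1, 2, 1)

Derivation:
step 0: pivot -5 → sign −
step 1: pivot -129/5 → sign −
step 2: pivot 6/43 → sign +
step 3: row/col 3 already zero → sign 0
signature = (1, 2, 1)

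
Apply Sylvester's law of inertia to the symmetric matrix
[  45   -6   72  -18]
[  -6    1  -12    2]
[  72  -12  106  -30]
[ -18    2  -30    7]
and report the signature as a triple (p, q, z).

step 0: pivot 45 → sign +
step 1: pivot 1/5 → sign +
step 2: pivot -38 → sign −
step 3: pivot -1/19 → sign −
signature = (2, 2, 0)

Answer: (2, 2, 0)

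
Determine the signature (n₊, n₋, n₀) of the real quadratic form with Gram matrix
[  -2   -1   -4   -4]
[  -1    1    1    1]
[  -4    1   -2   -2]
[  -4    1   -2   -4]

Answer: (1, 2, 1)

Derivation:
step 0: pivot -2 → sign −
step 1: pivot 3/2 → sign +
step 2: pivot -2 → sign −
step 3: row/col 3 already zero → sign 0
signature = (1, 2, 1)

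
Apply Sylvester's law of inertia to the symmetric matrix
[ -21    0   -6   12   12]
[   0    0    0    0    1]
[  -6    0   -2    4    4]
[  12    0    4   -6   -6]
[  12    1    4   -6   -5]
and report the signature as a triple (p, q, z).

step 0: pivot -21 → sign −
step 1: pivot -2/7 → sign −
step 2: pivot 2 → sign +
step 3: pivot 1 → sign +
step 4: pivot -1 → sign −
signature = (2, 3, 0)

Answer: (2, 3, 0)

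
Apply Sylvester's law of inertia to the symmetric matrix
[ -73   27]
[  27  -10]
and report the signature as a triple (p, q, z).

Answer: (0, 2, 0)

Derivation:
step 0: pivot -73 → sign −
step 1: pivot -1/73 → sign −
signature = (0, 2, 0)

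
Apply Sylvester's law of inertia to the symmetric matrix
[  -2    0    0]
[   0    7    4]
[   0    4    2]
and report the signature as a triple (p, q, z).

Answer: (1, 2, 0)

Derivation:
step 0: pivot -2 → sign −
step 1: pivot 7 → sign +
step 2: pivot -2/7 → sign −
signature = (1, 2, 0)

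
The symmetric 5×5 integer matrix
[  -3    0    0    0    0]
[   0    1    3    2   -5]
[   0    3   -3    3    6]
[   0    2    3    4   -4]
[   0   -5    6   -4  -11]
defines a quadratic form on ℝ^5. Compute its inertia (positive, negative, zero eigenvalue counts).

step 0: pivot -3 → sign −
step 1: pivot 1 → sign +
step 2: pivot -12 → sign −
step 3: pivot 3/4 → sign +
step 4: row/col 4 already zero → sign 0
signature = (2, 2, 1)

Answer: (2, 2, 1)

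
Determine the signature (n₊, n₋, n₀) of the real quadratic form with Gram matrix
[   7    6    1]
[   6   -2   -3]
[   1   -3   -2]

Answer: (1, 2, 0)

Derivation:
step 0: pivot 7 → sign +
step 1: pivot -50/7 → sign −
step 2: pivot -3/50 → sign −
signature = (1, 2, 0)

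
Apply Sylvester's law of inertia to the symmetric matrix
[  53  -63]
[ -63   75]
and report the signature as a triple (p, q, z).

step 0: pivot 53 → sign +
step 1: pivot 6/53 → sign +
signature = (2, 0, 0)

Answer: (2, 0, 0)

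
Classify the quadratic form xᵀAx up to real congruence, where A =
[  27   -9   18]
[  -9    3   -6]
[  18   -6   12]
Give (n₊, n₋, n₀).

step 0: pivot 27 → sign +
step 1: row/col 1 already zero → sign 0
step 2: row/col 2 already zero → sign 0
signature = (1, 0, 2)

Answer: (1, 0, 2)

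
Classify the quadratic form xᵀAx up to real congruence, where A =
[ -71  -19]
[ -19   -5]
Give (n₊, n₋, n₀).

step 0: pivot -71 → sign −
step 1: pivot 6/71 → sign +
signature = (1, 1, 0)

Answer: (1, 1, 0)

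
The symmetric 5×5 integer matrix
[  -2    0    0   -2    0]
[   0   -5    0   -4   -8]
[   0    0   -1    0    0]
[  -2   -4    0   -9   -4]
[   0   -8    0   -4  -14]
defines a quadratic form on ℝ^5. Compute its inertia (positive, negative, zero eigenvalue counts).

Answer: (1, 4, 0)

Derivation:
step 0: pivot -2 → sign −
step 1: pivot -5 → sign −
step 2: pivot -1 → sign −
step 3: pivot -19/5 → sign −
step 4: pivot 6/19 → sign +
signature = (1, 4, 0)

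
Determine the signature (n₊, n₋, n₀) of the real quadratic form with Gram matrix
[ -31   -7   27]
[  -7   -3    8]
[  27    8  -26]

Answer: (1, 2, 0)

Derivation:
step 0: pivot -31 → sign −
step 1: pivot -44/31 → sign −
step 2: pivot 3/44 → sign +
signature = (1, 2, 0)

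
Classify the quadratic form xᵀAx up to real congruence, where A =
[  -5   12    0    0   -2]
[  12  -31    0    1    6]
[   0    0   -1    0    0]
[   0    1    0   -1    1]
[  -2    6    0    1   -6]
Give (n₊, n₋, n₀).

step 0: pivot -5 → sign −
step 1: pivot -11/5 → sign −
step 2: pivot -1 → sign −
step 3: pivot -6/11 → sign −
step 4: pivot -1/6 → sign −
signature = (0, 5, 0)

Answer: (0, 5, 0)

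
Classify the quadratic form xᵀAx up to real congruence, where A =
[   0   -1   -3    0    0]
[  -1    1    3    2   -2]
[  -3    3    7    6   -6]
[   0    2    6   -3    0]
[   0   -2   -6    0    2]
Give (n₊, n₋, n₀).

Answer: (2, 3, 0)

Derivation:
step 0: pivot 1 → sign +
step 1: pivot -1 → sign −
step 2: pivot -2 → sign −
step 3: pivot -3 → sign −
step 4: pivot 2 → sign +
signature = (2, 3, 0)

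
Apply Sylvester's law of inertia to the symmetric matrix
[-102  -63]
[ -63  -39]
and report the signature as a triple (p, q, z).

step 0: pivot -102 → sign −
step 1: pivot -3/34 → sign −
signature = (0, 2, 0)

Answer: (0, 2, 0)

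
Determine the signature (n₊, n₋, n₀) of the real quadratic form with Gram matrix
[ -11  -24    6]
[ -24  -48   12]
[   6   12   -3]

Answer: (1, 1, 1)

Derivation:
step 0: pivot -11 → sign −
step 1: pivot 48/11 → sign +
step 2: row/col 2 already zero → sign 0
signature = (1, 1, 1)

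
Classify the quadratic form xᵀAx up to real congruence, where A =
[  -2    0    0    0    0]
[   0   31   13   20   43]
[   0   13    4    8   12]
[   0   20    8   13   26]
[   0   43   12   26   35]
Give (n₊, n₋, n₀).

step 0: pivot -2 → sign −
step 1: pivot 31 → sign +
step 2: pivot -45/31 → sign −
step 3: pivot 1/5 → sign +
step 4: pivot 1/3 → sign +
signature = (3, 2, 0)

Answer: (3, 2, 0)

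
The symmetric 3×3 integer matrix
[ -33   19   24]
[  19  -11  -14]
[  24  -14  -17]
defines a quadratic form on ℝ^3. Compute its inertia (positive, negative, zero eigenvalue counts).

step 0: pivot -33 → sign −
step 1: pivot -2/33 → sign −
step 2: pivot 1 → sign +
signature = (1, 2, 0)

Answer: (1, 2, 0)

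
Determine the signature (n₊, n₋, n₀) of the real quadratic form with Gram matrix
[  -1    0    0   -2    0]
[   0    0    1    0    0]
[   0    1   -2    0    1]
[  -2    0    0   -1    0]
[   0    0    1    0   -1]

step 0: pivot -1 → sign −
step 1: pivot -2 → sign −
step 2: pivot 1/2 → sign +
step 3: pivot 3 → sign +
step 4: pivot -1 → sign −
signature = (2, 3, 0)

Answer: (2, 3, 0)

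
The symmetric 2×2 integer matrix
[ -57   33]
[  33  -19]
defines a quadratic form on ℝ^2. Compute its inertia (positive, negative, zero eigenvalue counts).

step 0: pivot -57 → sign −
step 1: pivot 2/19 → sign +
signature = (1, 1, 0)

Answer: (1, 1, 0)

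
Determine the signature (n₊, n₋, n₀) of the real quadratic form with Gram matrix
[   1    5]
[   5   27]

Answer: (2, 0, 0)

Derivation:
step 0: pivot 1 → sign +
step 1: pivot 2 → sign +
signature = (2, 0, 0)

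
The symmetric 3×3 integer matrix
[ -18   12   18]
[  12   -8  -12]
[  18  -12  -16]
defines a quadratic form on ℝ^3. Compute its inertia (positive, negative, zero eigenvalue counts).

step 0: pivot -18 → sign −
step 1: pivot 2 → sign +
step 2: row/col 2 already zero → sign 0
signature = (1, 1, 1)

Answer: (1, 1, 1)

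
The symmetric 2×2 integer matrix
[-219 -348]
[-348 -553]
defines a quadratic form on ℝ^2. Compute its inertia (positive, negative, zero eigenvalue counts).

Answer: (0, 2, 0)

Derivation:
step 0: pivot -219 → sign −
step 1: pivot -1/73 → sign −
signature = (0, 2, 0)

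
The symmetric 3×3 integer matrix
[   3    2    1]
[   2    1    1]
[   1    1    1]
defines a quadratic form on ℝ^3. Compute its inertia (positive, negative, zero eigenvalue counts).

step 0: pivot 3 → sign +
step 1: pivot -1/3 → sign −
step 2: pivot 1 → sign +
signature = (2, 1, 0)

Answer: (2, 1, 0)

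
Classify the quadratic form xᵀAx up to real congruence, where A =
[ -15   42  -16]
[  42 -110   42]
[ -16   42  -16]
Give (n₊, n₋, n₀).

step 0: pivot -15 → sign −
step 1: pivot 38/5 → sign +
step 2: pivot 2/57 → sign +
signature = (2, 1, 0)

Answer: (2, 1, 0)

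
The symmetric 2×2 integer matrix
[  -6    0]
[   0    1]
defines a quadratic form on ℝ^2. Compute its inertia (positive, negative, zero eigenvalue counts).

Answer: (1, 1, 0)

Derivation:
step 0: pivot -6 → sign −
step 1: pivot 1 → sign +
signature = (1, 1, 0)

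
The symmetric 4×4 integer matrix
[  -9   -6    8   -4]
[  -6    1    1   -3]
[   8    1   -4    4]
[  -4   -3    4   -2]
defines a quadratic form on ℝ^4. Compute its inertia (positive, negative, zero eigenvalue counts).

step 0: pivot -9 → sign −
step 1: pivot 5 → sign +
step 2: pivot -29/45 → sign −
step 3: pivot -6/29 → sign −
signature = (1, 3, 0)

Answer: (1, 3, 0)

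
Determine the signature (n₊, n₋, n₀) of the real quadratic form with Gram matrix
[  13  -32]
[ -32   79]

Answer: (2, 0, 0)

Derivation:
step 0: pivot 13 → sign +
step 1: pivot 3/13 → sign +
signature = (2, 0, 0)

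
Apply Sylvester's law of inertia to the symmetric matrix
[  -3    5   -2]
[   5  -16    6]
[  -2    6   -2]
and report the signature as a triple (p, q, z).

step 0: pivot -3 → sign −
step 1: pivot -23/3 → sign −
step 2: pivot 6/23 → sign +
signature = (1, 2, 0)

Answer: (1, 2, 0)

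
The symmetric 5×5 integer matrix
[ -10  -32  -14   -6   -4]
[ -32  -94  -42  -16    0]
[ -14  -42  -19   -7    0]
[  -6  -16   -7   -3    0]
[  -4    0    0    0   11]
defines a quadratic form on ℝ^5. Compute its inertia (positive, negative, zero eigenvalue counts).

step 0: pivot -10 → sign −
step 1: pivot 42/5 → sign +
step 2: pivot -1/3 → sign −
step 3: pivot -2/7 → sign −
step 4: pivot 3 → sign +
signature = (2, 3, 0)

Answer: (2, 3, 0)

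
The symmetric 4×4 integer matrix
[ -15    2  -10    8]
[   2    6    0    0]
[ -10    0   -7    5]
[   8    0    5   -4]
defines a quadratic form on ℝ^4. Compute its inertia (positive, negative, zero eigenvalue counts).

Answer: (2, 2, 0)

Derivation:
step 0: pivot -15 → sign −
step 1: pivot 94/15 → sign +
step 2: pivot -29/47 → sign −
step 3: pivot 3/29 → sign +
signature = (2, 2, 0)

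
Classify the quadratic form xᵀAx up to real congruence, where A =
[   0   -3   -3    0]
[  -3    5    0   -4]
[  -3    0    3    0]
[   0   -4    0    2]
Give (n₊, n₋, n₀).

Answer: (2, 1, 1)

Derivation:
step 0: pivot 5 → sign +
step 1: pivot -9/5 → sign −
step 2: pivot 8 → sign +
step 3: row/col 3 already zero → sign 0
signature = (2, 1, 1)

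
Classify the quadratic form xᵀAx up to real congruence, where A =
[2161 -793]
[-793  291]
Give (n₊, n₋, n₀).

step 0: pivot 2161 → sign +
step 1: pivot 2/2161 → sign +
signature = (2, 0, 0)

Answer: (2, 0, 0)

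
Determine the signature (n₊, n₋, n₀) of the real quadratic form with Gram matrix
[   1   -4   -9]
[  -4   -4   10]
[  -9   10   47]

Answer: (1, 2, 0)

Derivation:
step 0: pivot 1 → sign +
step 1: pivot -20 → sign −
step 2: pivot -1/5 → sign −
signature = (1, 2, 0)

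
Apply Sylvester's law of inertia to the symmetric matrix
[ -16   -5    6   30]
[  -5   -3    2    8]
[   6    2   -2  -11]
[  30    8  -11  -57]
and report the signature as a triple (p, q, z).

step 0: pivot -16 → sign −
step 1: pivot -23/16 → sign −
step 2: pivot 6/23 → sign +
step 3: pivot 1/2 → sign +
signature = (2, 2, 0)

Answer: (2, 2, 0)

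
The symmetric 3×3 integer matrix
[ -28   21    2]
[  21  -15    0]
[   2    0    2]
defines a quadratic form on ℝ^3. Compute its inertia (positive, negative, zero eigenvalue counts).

step 0: pivot -28 → sign −
step 1: pivot 3/4 → sign +
step 2: pivot -6/7 → sign −
signature = (1, 2, 0)

Answer: (1, 2, 0)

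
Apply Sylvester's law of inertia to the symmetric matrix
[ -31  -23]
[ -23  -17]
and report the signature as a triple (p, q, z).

Answer: (1, 1, 0)

Derivation:
step 0: pivot -31 → sign −
step 1: pivot 2/31 → sign +
signature = (1, 1, 0)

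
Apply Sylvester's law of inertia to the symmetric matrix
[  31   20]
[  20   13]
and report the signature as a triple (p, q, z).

step 0: pivot 31 → sign +
step 1: pivot 3/31 → sign +
signature = (2, 0, 0)

Answer: (2, 0, 0)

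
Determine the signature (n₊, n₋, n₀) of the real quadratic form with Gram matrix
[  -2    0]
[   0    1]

step 0: pivot -2 → sign −
step 1: pivot 1 → sign +
signature = (1, 1, 0)

Answer: (1, 1, 0)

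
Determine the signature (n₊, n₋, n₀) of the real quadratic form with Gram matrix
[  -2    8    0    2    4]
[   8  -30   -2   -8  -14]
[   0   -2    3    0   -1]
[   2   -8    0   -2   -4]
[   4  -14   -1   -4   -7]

step 0: pivot -2 → sign −
step 1: pivot 2 → sign +
step 2: pivot 1 → sign +
step 3: pivot -2 → sign −
step 4: row/col 4 already zero → sign 0
signature = (2, 2, 1)

Answer: (2, 2, 1)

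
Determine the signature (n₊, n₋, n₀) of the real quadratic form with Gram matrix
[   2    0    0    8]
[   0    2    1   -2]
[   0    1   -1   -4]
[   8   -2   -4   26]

Answer: (2, 2, 0)

Derivation:
step 0: pivot 2 → sign +
step 1: pivot 2 → sign +
step 2: pivot -3/2 → sign −
step 3: pivot -2 → sign −
signature = (2, 2, 0)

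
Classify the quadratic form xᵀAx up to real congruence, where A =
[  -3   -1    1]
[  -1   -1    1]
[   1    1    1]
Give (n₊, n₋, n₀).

step 0: pivot -3 → sign −
step 1: pivot -2/3 → sign −
step 2: pivot 2 → sign +
signature = (1, 2, 0)

Answer: (1, 2, 0)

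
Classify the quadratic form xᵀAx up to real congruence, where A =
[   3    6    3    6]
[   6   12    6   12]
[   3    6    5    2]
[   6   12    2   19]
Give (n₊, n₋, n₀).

step 0: pivot 3 → sign +
step 1: pivot 2 → sign +
step 2: pivot -1 → sign −
step 3: row/col 3 already zero → sign 0
signature = (2, 1, 1)

Answer: (2, 1, 1)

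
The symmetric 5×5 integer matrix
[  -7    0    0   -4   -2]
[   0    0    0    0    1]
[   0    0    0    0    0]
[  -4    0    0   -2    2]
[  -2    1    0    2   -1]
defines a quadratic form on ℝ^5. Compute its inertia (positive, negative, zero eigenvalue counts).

step 0: pivot -7 → sign −
step 1: pivot 2/7 → sign +
step 2: pivot -35 → sign −
step 3: pivot 1/35 → sign +
step 4: row/col 4 already zero → sign 0
signature = (2, 2, 1)

Answer: (2, 2, 1)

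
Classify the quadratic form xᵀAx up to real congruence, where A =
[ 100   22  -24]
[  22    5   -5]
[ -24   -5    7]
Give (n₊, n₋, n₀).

Answer: (3, 0, 0)

Derivation:
step 0: pivot 100 → sign +
step 1: pivot 4/25 → sign +
step 2: pivot 3/4 → sign +
signature = (3, 0, 0)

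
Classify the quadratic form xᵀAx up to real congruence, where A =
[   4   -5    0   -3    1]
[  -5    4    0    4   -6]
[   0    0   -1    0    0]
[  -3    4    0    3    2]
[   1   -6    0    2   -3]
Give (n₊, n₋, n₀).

step 0: pivot 4 → sign +
step 1: pivot -9/4 → sign −
step 2: pivot -1 → sign −
step 3: pivot 7/9 → sign +
step 4: pivot 3/7 → sign +
signature = (3, 2, 0)

Answer: (3, 2, 0)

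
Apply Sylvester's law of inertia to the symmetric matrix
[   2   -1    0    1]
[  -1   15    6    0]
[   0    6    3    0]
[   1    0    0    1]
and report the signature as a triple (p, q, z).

step 0: pivot 2 → sign +
step 1: pivot 29/2 → sign +
step 2: pivot 15/29 → sign +
step 3: pivot 2/5 → sign +
signature = (4, 0, 0)

Answer: (4, 0, 0)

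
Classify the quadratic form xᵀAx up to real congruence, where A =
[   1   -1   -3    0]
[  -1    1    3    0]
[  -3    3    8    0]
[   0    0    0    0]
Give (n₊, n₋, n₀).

step 0: pivot 1 → sign +
step 1: pivot -1 → sign −
step 2: row/col 2 already zero → sign 0
step 3: row/col 3 already zero → sign 0
signature = (1, 1, 2)

Answer: (1, 1, 2)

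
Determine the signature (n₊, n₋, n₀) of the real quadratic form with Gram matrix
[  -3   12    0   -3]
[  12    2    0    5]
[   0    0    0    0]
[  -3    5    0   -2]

step 0: pivot -3 → sign −
step 1: pivot 50 → sign +
step 2: pivot 1/50 → sign +
step 3: row/col 3 already zero → sign 0
signature = (2, 1, 1)

Answer: (2, 1, 1)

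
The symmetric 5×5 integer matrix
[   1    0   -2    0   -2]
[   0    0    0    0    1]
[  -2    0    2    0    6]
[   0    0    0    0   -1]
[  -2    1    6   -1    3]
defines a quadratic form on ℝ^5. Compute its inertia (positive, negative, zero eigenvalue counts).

Answer: (2, 2, 1)

Derivation:
step 0: pivot 1 → sign +
step 1: pivot -2 → sign −
step 2: pivot 1 → sign +
step 3: pivot -1 → sign −
step 4: row/col 4 already zero → sign 0
signature = (2, 2, 1)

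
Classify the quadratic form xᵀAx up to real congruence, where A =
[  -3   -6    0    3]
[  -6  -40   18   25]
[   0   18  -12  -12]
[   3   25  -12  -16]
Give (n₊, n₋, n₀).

step 0: pivot -3 → sign −
step 1: pivot -28 → sign −
step 2: pivot -3/7 → sign −
step 3: row/col 3 already zero → sign 0
signature = (0, 3, 1)

Answer: (0, 3, 1)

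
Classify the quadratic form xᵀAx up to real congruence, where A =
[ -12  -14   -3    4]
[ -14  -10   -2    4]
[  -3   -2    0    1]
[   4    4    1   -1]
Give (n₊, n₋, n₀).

Answer: (3, 1, 0)

Derivation:
step 0: pivot -12 → sign −
step 1: pivot 19/3 → sign +
step 2: pivot 15/38 → sign +
step 3: pivot 1/5 → sign +
signature = (3, 1, 0)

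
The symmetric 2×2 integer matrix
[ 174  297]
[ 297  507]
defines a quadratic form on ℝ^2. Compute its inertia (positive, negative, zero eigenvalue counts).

step 0: pivot 174 → sign +
step 1: pivot 3/58 → sign +
signature = (2, 0, 0)

Answer: (2, 0, 0)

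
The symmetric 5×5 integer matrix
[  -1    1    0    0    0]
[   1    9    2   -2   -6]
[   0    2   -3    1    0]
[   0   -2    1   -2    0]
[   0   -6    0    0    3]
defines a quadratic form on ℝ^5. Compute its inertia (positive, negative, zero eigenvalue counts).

step 0: pivot -1 → sign −
step 1: pivot 10 → sign +
step 2: pivot -17/5 → sign −
step 3: pivot -31/17 → sign −
step 4: pivot 3/31 → sign +
signature = (2, 3, 0)

Answer: (2, 3, 0)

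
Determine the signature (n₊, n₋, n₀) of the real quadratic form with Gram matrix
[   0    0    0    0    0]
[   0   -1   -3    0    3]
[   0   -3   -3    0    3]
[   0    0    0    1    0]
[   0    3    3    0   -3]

step 0: pivot -1 → sign −
step 1: pivot 6 → sign +
step 2: pivot 1 → sign +
step 3: row/col 3 already zero → sign 0
step 4: row/col 4 already zero → sign 0
signature = (2, 1, 2)

Answer: (2, 1, 2)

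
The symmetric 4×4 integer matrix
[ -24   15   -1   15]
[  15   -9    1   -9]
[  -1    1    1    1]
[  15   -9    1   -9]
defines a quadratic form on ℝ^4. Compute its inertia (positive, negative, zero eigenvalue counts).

step 0: pivot -24 → sign −
step 1: pivot 3/8 → sign +
step 2: pivot 2/3 → sign +
step 3: row/col 3 already zero → sign 0
signature = (2, 1, 1)

Answer: (2, 1, 1)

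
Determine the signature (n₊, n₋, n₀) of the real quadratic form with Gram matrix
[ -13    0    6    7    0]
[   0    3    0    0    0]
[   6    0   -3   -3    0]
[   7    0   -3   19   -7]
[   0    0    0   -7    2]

step 0: pivot -13 → sign −
step 1: pivot 3 → sign +
step 2: pivot -3/13 → sign −
step 3: pivot 23 → sign +
step 4: pivot -3/23 → sign −
signature = (2, 3, 0)

Answer: (2, 3, 0)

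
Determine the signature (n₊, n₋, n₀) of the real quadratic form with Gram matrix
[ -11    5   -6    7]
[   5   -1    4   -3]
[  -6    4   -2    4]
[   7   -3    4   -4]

Answer: (2, 1, 1)

Derivation:
step 0: pivot -11 → sign −
step 1: pivot 14/11 → sign +
step 2: pivot 3/7 → sign +
step 3: row/col 3 already zero → sign 0
signature = (2, 1, 1)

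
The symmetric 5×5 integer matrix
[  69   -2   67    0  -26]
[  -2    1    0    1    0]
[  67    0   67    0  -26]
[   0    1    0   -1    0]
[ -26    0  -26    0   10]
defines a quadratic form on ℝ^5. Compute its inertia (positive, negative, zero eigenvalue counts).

step 0: pivot 69 → sign +
step 1: pivot 65/69 → sign +
step 2: pivot -134/65 → sign −
step 3: pivot -6/67 → sign −
step 4: row/col 4 already zero → sign 0
signature = (2, 2, 1)

Answer: (2, 2, 1)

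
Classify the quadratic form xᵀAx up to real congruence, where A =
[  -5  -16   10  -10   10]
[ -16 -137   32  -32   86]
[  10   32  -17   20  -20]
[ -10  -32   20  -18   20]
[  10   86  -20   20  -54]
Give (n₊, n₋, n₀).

step 0: pivot -5 → sign −
step 1: pivot -429/5 → sign −
step 2: pivot 3 → sign +
step 3: pivot 2 → sign +
step 4: pivot -2/143 → sign −
signature = (2, 3, 0)

Answer: (2, 3, 0)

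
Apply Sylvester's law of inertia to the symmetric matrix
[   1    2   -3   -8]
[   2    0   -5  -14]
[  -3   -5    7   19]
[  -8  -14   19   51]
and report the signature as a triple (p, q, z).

step 0: pivot 1 → sign +
step 1: pivot -4 → sign −
step 2: pivot -7/4 → sign −
step 3: pivot -3/7 → sign −
signature = (1, 3, 0)

Answer: (1, 3, 0)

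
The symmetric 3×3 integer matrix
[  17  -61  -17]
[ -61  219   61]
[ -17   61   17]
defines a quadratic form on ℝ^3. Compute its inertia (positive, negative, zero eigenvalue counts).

step 0: pivot 17 → sign +
step 1: pivot 2/17 → sign +
step 2: row/col 2 already zero → sign 0
signature = (2, 0, 1)

Answer: (2, 0, 1)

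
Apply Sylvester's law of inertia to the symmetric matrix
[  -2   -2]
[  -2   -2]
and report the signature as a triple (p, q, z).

step 0: pivot -2 → sign −
step 1: row/col 1 already zero → sign 0
signature = (0, 1, 1)

Answer: (0, 1, 1)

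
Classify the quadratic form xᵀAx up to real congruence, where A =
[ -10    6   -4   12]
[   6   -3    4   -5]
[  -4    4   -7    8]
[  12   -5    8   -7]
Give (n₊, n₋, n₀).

Answer: (2, 2, 0)

Derivation:
step 0: pivot -10 → sign −
step 1: pivot 3/5 → sign +
step 2: pivot -29/3 → sign −
step 3: pivot 2/29 → sign +
signature = (2, 2, 0)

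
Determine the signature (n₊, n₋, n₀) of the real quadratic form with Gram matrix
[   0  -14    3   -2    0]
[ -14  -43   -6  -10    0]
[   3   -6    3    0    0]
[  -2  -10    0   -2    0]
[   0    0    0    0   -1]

step 0: pivot -43 → sign −
step 1: pivot 196/43 → sign +
step 2: pivot -303/196 → sign −
step 3: pivot -2/101 → sign −
step 4: pivot -1 → sign −
signature = (1, 4, 0)

Answer: (1, 4, 0)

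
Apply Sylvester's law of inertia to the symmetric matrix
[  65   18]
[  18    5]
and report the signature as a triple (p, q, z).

Answer: (2, 0, 0)

Derivation:
step 0: pivot 65 → sign +
step 1: pivot 1/65 → sign +
signature = (2, 0, 0)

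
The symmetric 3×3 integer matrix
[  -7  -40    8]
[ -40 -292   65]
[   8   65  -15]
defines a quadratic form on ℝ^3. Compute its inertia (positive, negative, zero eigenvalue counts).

step 0: pivot -7 → sign −
step 1: pivot -444/7 → sign −
step 2: pivot 1/148 → sign +
signature = (1, 2, 0)

Answer: (1, 2, 0)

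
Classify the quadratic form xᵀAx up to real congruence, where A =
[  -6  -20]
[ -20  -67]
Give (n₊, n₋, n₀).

Answer: (0, 2, 0)

Derivation:
step 0: pivot -6 → sign −
step 1: pivot -1/3 → sign −
signature = (0, 2, 0)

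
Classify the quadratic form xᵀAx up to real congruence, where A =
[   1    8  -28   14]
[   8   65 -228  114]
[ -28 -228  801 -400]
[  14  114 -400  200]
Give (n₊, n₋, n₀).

Answer: (3, 0, 1)

Derivation:
step 0: pivot 1 → sign +
step 1: pivot 1 → sign +
step 2: pivot 1 → sign +
step 3: row/col 3 already zero → sign 0
signature = (3, 0, 1)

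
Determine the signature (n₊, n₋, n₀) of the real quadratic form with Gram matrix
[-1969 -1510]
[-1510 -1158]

Answer: (0, 2, 0)

Derivation:
step 0: pivot -1969 → sign −
step 1: pivot -2/1969 → sign −
signature = (0, 2, 0)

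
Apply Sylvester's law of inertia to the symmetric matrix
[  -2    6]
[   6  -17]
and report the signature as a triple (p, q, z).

step 0: pivot -2 → sign −
step 1: pivot 1 → sign +
signature = (1, 1, 0)

Answer: (1, 1, 0)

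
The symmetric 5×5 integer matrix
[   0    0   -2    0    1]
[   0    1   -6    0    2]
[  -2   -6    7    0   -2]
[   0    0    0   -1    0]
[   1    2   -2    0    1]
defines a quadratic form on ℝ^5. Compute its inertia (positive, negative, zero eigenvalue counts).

step 0: pivot 1 → sign +
step 1: pivot -29 → sign −
step 2: pivot 4/29 → sign +
step 3: pivot -1 → sign −
step 4: pivot -1/4 → sign −
signature = (2, 3, 0)

Answer: (2, 3, 0)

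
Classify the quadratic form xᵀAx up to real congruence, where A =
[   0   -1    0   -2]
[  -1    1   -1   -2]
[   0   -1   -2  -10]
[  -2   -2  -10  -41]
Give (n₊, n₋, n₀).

Answer: (2, 2, 0)

Derivation:
step 0: pivot 1 → sign +
step 1: pivot -1 → sign −
step 2: pivot -2 → sign −
step 3: pivot 3 → sign +
signature = (2, 2, 0)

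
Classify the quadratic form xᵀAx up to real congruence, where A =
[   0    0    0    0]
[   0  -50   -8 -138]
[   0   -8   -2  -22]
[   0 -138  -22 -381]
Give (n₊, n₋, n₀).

Answer: (0, 3, 1)

Derivation:
step 0: pivot -50 → sign −
step 1: pivot -18/25 → sign −
step 2: pivot -1/9 → sign −
step 3: row/col 3 already zero → sign 0
signature = (0, 3, 1)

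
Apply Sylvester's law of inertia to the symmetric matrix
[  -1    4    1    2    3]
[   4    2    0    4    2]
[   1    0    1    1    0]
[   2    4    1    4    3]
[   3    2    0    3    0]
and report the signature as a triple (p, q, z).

Answer: (2, 3, 0)

Derivation:
step 0: pivot -1 → sign −
step 1: pivot 18 → sign +
step 2: pivot 10/9 → sign +
step 3: pivot -1/10 → sign −
step 4: pivot -1 → sign −
signature = (2, 3, 0)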